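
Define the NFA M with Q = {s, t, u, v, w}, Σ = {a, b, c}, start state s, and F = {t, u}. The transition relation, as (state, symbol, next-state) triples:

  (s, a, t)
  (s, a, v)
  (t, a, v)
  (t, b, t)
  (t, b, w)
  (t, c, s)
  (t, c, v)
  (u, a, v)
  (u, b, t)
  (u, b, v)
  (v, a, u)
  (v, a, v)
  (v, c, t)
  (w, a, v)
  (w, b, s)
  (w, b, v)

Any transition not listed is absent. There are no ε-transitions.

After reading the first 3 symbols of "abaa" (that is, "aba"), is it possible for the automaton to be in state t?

No

Start in {s}.
Read 'a': {s} → {t, v}.
Read 'b': {t, v} → {t, w}.
Read 'a': {t, w} → {v}.
State t is not in {v}.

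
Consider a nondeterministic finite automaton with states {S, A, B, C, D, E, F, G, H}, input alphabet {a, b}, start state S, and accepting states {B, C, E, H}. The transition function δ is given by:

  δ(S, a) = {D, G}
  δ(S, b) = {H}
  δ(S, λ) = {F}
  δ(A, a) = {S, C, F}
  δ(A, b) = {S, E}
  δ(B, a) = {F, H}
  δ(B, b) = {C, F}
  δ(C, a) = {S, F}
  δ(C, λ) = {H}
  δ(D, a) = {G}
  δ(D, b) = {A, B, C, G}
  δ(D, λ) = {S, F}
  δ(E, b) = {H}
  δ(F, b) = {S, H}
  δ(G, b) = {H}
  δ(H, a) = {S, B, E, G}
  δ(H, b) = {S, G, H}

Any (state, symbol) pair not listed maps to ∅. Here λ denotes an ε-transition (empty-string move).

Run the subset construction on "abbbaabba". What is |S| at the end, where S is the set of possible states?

Start: ε-closure({S}) = {S, F}.
Read 'a': S→{D, G}, F→∅; union {D, G}; ε-closure = {S, D, F, G}.
Read 'b': S→{H}, D→{A, B, C, G}, F→{S, H}, G→{H}; union {S, A, B, C, G, H}; ε-closure = {S, A, B, C, F, G, H}.
Read 'b': S→{H}, A→{S, E}, B→{C, F}, C→∅, F→{S, H}, G→{H}, H→{S, G, H}; now {S, C, E, F, G, H}.
Read 'b': S→{H}, C→∅, E→{H}, F→{S, H}, G→{H}, H→{S, G, H}; union {S, G, H}; ε-closure = {S, F, G, H}.
Read 'a': S→{D, G}, F→∅, G→∅, H→{S, B, E, G}; union {S, B, D, E, G}; ε-closure = {S, B, D, E, F, G}.
Read 'a': S→{D, G}, B→{F, H}, D→{G}, E→∅, F→∅, G→∅; union {D, F, G, H}; ε-closure = {S, D, F, G, H}.
Read 'b': S→{H}, D→{A, B, C, G}, F→{S, H}, G→{H}, H→{S, G, H}; union {S, A, B, C, G, H}; ε-closure = {S, A, B, C, F, G, H}.
Read 'b': S→{H}, A→{S, E}, B→{C, F}, C→∅, F→{S, H}, G→{H}, H→{S, G, H}; now {S, C, E, F, G, H}.
Read 'a': S→{D, G}, C→{S, F}, E→∅, F→∅, G→∅, H→{S, B, E, G}; now {S, B, D, E, F, G}.
That set has 6 states.

6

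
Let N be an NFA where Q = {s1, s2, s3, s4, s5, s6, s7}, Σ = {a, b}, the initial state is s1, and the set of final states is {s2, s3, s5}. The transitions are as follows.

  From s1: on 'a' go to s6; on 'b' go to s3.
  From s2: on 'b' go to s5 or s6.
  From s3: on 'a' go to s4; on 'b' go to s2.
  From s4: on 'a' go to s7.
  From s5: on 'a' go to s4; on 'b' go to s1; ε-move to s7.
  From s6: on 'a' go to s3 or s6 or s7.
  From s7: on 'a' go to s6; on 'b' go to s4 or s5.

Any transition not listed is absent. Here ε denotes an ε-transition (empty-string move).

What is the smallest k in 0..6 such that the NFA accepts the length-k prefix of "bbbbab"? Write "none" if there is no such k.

1

Start in {s1}.
Read 'b': s1→{s3}; now {s3}.
None of the earlier sets intersect F, but {s3} does.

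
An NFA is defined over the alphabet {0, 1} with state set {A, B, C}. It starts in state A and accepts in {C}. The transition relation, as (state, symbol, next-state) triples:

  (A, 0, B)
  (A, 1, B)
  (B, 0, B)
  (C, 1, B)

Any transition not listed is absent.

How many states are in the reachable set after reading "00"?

1

Start in {A}.
Read '0': A→{B}; now {B}.
Read '0': B→{B}; now {B}.
That set has 1 state.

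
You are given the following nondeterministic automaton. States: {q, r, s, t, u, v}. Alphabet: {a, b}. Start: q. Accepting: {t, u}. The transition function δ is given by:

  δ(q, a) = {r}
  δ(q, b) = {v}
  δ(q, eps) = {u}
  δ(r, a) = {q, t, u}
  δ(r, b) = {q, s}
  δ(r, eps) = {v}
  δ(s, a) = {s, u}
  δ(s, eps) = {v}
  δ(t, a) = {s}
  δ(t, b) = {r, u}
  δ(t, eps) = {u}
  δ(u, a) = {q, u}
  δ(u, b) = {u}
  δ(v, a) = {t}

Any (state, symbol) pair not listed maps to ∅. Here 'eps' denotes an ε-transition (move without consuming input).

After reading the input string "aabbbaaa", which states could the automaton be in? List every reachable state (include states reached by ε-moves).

{q, r, s, t, u, v}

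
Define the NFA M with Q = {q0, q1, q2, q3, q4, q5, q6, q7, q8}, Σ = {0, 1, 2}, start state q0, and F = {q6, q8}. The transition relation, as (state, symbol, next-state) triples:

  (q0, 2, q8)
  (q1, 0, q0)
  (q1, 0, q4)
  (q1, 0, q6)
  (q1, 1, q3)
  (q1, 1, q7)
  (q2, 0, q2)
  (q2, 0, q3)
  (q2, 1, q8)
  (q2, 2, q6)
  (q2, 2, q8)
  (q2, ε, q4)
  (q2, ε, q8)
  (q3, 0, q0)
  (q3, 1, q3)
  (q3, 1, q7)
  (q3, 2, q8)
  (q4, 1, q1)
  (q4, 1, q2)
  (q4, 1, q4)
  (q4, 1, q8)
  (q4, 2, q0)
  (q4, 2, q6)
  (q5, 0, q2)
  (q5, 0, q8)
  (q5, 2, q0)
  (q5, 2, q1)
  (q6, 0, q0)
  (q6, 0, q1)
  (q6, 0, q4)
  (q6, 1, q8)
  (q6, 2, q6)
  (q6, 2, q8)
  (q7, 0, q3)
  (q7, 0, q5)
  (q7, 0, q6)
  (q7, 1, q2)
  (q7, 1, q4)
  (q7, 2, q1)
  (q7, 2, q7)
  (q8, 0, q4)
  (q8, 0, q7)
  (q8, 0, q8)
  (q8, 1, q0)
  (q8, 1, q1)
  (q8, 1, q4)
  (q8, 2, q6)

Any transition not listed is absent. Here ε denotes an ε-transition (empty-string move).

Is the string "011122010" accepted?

Start in {q0}.
Read '0': q0→∅; now ∅.
The set is empty and remains empty for the remaining 8 symbols.
The final set ∅ contains no accepting state.

No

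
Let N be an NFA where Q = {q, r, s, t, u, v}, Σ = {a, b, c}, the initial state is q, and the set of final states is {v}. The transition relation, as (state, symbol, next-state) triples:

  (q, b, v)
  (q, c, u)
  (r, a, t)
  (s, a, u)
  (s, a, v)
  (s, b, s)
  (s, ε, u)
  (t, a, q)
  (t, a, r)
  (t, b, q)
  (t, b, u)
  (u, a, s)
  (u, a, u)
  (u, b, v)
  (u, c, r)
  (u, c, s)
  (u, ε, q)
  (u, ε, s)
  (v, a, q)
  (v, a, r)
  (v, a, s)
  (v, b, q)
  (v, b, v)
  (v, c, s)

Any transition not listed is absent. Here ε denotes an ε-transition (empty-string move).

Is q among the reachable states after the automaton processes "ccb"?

Start in {q}.
Read 'c': q→{u}; union {u}; ε-closure = {q, s, u}.
Read 'c': q→{u}, s→∅, u→{r, s}; union {r, s, u}; ε-closure = {q, r, s, u}.
Read 'b': q→{v}, r→∅, s→{s}, u→{v}; union {s, v}; ε-closure = {q, s, u, v}.
State q is in {q, s, u, v}.

Yes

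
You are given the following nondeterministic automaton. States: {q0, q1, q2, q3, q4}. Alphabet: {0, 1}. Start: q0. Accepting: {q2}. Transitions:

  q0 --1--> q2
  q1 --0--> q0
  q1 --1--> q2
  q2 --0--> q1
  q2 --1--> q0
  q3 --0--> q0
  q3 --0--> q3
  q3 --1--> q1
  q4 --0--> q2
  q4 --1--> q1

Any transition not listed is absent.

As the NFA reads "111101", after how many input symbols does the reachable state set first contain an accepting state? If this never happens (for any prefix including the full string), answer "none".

1

Start in {q0}.
Read '1': q0→{q2}; now {q2}.
None of the earlier sets intersect F, but {q2} does.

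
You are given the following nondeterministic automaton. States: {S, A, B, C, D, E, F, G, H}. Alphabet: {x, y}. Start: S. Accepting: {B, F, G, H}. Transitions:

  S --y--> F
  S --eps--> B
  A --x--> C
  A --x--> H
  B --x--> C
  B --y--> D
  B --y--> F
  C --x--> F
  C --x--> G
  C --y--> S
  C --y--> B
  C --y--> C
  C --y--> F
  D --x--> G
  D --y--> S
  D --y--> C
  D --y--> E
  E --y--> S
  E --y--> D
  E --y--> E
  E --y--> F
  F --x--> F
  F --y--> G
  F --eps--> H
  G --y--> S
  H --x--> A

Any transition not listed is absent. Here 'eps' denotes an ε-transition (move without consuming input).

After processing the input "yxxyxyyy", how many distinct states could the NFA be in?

Start: ε-closure({S}) = {S, B}.
Read 'y': {S, B} → {D, F, H}.
Read 'x': {D, F, H} → {A, F, G, H}.
Read 'x': {A, F, G, H} → {A, C, F, H}.
Read 'y': {A, C, F, H} → {S, B, C, F, G, H}.
Read 'x': {S, B, C, F, G, H} → {A, C, F, G, H}.
Read 'y': {A, C, F, G, H} → {S, B, C, F, G, H}.
Read 'y': {S, B, C, F, G, H} → {S, B, C, D, F, G, H}.
Read 'y': {S, B, C, D, F, G, H} → {S, B, C, D, E, F, G, H}.
That set has 8 states.

8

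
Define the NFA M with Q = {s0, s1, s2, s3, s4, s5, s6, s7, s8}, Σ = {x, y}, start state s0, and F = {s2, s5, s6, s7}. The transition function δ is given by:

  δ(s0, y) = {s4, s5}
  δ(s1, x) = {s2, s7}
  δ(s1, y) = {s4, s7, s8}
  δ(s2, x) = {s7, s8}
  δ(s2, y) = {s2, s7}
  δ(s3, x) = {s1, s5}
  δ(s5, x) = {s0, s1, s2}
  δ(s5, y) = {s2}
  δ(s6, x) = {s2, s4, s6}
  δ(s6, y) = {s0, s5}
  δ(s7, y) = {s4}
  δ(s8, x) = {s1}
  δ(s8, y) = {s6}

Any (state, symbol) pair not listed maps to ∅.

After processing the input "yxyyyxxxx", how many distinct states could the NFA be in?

Start in {s0}.
Read 'y': s0→{s4, s5}; now {s4, s5}.
Read 'x': s4→∅, s5→{s0, s1, s2}; now {s0, s1, s2}.
Read 'y': s0→{s4, s5}, s1→{s4, s7, s8}, s2→{s2, s7}; now {s2, s4, s5, s7, s8}.
Read 'y': s2→{s2, s7}, s4→∅, s5→{s2}, s7→{s4}, s8→{s6}; now {s2, s4, s6, s7}.
Read 'y': s2→{s2, s7}, s4→∅, s6→{s0, s5}, s7→{s4}; now {s0, s2, s4, s5, s7}.
Read 'x': s0→∅, s2→{s7, s8}, s4→∅, s5→{s0, s1, s2}, s7→∅; now {s0, s1, s2, s7, s8}.
Read 'x': s0→∅, s1→{s2, s7}, s2→{s7, s8}, s7→∅, s8→{s1}; now {s1, s2, s7, s8}.
Read 'x': s1→{s2, s7}, s2→{s7, s8}, s7→∅, s8→{s1}; now {s1, s2, s7, s8}.
Read 'x': s1→{s2, s7}, s2→{s7, s8}, s7→∅, s8→{s1}; now {s1, s2, s7, s8}.
That set has 4 states.

4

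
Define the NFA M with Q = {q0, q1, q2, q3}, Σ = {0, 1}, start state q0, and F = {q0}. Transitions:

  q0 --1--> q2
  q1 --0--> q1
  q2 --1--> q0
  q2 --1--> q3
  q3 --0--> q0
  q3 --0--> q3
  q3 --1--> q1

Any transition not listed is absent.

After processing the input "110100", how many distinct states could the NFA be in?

1

Start in {q0}.
Read '1': q0→{q2}; now {q2}.
Read '1': q2→{q0, q3}; now {q0, q3}.
Read '0': q0→∅, q3→{q0, q3}; now {q0, q3}.
Read '1': q0→{q2}, q3→{q1}; now {q1, q2}.
Read '0': q1→{q1}, q2→∅; now {q1}.
Read '0': q1→{q1}; now {q1}.
That set has 1 state.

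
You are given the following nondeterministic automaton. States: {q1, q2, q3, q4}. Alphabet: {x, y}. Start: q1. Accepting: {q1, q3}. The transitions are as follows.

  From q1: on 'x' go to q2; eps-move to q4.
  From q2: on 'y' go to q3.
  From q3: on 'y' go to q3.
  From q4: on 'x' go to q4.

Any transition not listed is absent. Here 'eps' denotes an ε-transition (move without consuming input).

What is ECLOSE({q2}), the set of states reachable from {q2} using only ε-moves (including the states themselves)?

Begin with {q2}.
No ε-moves leave this set, so the closure equals the set itself.

{q2}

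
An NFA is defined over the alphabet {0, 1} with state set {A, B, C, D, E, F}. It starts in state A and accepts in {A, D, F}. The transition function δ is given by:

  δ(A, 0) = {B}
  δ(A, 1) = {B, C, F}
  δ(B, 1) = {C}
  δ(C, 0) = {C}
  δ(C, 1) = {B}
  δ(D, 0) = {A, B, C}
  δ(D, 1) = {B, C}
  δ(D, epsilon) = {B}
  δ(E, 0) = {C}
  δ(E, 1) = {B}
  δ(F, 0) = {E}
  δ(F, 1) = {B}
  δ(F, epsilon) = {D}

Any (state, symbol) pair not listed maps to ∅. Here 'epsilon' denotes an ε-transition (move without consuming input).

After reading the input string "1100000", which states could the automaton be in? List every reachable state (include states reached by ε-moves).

Start in {A}.
Read '1': {A} → {B, C, D, F}.
Read '1': {B, C, D, F} → {B, C}.
Read '0': {B, C} → {C}.
Read '0': {C} → {C}.
Read '0': {C} → {C}.
Read '0': {C} → {C}.
Read '0': {C} → {C}.

{C}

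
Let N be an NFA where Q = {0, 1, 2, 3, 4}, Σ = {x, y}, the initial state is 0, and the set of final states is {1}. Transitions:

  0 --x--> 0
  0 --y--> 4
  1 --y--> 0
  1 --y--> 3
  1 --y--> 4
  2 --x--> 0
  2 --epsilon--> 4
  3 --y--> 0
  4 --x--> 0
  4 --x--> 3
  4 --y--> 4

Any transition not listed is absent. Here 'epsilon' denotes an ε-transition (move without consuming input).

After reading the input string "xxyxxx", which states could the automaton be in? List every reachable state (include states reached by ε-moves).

Start in {0}.
Read 'x': {0} → {0}.
Read 'x': {0} → {0}.
Read 'y': {0} → {4}.
Read 'x': {4} → {0, 3}.
Read 'x': {0, 3} → {0}.
Read 'x': {0} → {0}.

{0}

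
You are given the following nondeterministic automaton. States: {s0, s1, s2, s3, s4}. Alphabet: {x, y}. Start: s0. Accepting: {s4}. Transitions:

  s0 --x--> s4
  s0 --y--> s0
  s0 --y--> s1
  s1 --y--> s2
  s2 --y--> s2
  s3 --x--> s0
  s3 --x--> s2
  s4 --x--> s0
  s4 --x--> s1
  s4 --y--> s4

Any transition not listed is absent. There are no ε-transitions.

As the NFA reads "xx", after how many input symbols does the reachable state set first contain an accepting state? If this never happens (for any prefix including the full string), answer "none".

1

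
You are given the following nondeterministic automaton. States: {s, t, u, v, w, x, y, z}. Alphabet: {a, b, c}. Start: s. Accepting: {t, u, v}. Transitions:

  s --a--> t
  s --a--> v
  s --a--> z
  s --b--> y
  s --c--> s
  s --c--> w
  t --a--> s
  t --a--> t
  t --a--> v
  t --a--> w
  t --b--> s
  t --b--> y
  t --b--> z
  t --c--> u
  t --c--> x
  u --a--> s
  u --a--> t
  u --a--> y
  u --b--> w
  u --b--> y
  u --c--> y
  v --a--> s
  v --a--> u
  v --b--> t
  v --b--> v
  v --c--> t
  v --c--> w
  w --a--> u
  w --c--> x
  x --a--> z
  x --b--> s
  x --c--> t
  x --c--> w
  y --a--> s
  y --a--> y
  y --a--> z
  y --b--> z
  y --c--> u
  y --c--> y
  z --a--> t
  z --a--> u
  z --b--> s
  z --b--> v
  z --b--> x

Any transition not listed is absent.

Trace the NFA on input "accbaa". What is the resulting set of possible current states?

Start in {s}.
Read 'a': s→{t, v, z}; now {t, v, z}.
Read 'c': t→{u, x}, v→{t, w}, z→∅; now {t, u, w, x}.
Read 'c': t→{u, x}, u→{y}, w→{x}, x→{t, w}; now {t, u, w, x, y}.
Read 'b': t→{s, y, z}, u→{w, y}, w→∅, x→{s}, y→{z}; now {s, w, y, z}.
Read 'a': s→{t, v, z}, w→{u}, y→{s, y, z}, z→{t, u}; now {s, t, u, v, y, z}.
Read 'a': s→{t, v, z}, t→{s, t, v, w}, u→{s, t, y}, v→{s, u}, y→{s, y, z}, z→{t, u}; now {s, t, u, v, w, y, z}.

{s, t, u, v, w, y, z}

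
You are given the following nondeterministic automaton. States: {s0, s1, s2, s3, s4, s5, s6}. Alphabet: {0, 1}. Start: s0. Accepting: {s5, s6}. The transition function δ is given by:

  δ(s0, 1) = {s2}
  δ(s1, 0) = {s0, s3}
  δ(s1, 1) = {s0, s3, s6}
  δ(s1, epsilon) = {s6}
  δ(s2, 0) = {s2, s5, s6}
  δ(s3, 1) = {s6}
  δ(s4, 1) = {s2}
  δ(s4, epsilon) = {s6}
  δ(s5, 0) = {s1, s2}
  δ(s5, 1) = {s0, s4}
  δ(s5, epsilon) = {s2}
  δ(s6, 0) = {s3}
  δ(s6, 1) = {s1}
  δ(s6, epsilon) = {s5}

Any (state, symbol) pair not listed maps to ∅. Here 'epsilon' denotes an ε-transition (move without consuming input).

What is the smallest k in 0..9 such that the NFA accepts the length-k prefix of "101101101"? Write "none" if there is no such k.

Start in {s0}.
Read '1': s0→{s2}; now {s2}.
Read '0': s2→{s2, s5, s6}; now {s2, s5, s6}.
None of the earlier sets intersect F, but {s2, s5, s6} does.

2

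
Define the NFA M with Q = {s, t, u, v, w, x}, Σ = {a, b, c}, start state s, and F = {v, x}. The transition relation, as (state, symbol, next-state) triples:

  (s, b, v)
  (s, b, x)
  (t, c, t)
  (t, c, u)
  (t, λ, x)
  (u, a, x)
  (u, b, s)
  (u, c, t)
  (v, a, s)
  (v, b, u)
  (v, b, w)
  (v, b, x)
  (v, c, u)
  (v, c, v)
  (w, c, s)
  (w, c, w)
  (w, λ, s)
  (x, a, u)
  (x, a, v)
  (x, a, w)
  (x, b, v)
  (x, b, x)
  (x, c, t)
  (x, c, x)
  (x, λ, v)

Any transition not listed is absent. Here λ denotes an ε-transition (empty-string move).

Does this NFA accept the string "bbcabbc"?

Yes

Start in {s}.
Read 'b': s→{v, x}; now {v, x}.
Read 'b': v→{u, w, x}, x→{v, x}; union {u, v, w, x}; ε-closure = {s, u, v, w, x}.
Read 'c': s→∅, u→{t}, v→{u, v}, w→{s, w}, x→{t, x}; now {s, t, u, v, w, x}.
Read 'a': s→∅, t→∅, u→{x}, v→{s}, w→∅, x→{u, v, w}; now {s, u, v, w, x}.
Read 'b': s→{v, x}, u→{s}, v→{u, w, x}, w→∅, x→{v, x}; now {s, u, v, w, x}.
Read 'b': s→{v, x}, u→{s}, v→{u, w, x}, w→∅, x→{v, x}; now {s, u, v, w, x}.
Read 'c': s→∅, u→{t}, v→{u, v}, w→{s, w}, x→{t, x}; now {s, t, u, v, w, x}.
The final set {s, t, u, v, w, x} contains the accepting states v, x.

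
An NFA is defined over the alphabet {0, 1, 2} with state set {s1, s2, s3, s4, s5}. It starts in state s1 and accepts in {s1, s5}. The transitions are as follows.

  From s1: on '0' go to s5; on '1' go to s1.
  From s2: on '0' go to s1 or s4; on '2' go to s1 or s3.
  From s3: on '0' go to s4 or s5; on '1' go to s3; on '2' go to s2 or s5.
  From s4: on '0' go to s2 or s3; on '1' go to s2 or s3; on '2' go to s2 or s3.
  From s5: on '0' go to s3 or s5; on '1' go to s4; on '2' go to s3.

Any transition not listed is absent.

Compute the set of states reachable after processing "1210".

Start in {s1}.
Read '1': s1→{s1}; now {s1}.
Read '2': s1→∅; now ∅.
The set is empty and remains empty for the remaining 2 symbols.

∅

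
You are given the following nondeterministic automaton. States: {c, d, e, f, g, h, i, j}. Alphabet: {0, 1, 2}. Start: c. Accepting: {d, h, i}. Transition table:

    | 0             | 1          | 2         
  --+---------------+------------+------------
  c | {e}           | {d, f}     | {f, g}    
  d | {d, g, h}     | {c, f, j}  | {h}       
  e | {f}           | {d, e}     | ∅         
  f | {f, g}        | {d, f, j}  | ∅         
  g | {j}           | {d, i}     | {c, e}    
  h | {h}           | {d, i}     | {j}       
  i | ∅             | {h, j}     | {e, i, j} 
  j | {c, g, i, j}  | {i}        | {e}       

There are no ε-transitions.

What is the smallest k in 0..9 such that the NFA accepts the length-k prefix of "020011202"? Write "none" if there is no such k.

Start in {c}.
Read '0': {c} → {e}.
Read '2': {e} → ∅.
The set is empty and remains empty for the remaining 7 symbols.
No reachable set along the way intersects F.

none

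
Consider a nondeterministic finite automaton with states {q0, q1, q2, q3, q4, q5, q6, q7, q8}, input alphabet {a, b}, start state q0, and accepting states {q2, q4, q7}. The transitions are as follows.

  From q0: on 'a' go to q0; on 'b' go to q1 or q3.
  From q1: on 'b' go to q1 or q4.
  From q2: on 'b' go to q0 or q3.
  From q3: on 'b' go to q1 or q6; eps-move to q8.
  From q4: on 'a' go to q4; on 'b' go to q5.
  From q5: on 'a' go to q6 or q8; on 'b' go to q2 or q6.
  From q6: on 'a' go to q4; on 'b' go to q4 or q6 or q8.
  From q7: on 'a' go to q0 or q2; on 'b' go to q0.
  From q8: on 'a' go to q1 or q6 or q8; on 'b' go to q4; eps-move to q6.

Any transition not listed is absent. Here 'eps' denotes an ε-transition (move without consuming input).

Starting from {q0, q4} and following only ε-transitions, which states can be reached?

{q0, q4}

Begin with {q0, q4}.
No ε-moves leave this set, so the closure equals the set itself.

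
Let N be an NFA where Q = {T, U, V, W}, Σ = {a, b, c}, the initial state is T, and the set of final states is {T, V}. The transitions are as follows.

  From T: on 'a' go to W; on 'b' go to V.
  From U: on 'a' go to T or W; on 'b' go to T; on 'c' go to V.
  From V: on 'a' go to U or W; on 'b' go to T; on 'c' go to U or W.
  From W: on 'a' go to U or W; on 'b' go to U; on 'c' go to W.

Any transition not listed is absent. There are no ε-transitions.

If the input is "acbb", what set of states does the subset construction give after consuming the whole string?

Start in {T}.
Read 'a': {T} → {W}.
Read 'c': {W} → {W}.
Read 'b': {W} → {U}.
Read 'b': {U} → {T}.

{T}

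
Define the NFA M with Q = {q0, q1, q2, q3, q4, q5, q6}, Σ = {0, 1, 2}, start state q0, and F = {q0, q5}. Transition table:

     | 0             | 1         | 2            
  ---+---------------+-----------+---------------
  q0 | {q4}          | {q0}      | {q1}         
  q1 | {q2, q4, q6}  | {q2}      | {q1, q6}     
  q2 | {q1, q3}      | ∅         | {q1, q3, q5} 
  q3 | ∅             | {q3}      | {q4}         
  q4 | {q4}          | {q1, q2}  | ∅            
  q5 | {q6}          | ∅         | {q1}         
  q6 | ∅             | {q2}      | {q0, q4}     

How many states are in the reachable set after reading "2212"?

Start in {q0}.
Read '2': q0→{q1}; now {q1}.
Read '2': q1→{q1, q6}; now {q1, q6}.
Read '1': q1→{q2}, q6→{q2}; now {q2}.
Read '2': q2→{q1, q3, q5}; now {q1, q3, q5}.
That set has 3 states.

3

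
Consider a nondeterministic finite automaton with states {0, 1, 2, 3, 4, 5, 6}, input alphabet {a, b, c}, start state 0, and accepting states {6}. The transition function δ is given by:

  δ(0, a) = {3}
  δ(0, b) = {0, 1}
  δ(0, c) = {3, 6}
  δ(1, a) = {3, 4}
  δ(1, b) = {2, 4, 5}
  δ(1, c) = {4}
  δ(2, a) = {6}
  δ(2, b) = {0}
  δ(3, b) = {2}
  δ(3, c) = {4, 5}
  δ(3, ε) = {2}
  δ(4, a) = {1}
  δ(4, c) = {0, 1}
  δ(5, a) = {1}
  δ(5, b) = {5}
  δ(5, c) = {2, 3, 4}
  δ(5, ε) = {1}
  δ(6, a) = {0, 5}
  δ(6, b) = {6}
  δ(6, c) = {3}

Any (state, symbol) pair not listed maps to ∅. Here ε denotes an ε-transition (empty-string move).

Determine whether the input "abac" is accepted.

Start in {0}.
Read 'a': {0} → {2, 3}.
Read 'b': {2, 3} → {0, 2}.
Read 'a': {0, 2} → {2, 3, 6}.
Read 'c': {2, 3, 6} → {1, 2, 3, 4, 5}.
The final set {1, 2, 3, 4, 5} contains no accepting state.

No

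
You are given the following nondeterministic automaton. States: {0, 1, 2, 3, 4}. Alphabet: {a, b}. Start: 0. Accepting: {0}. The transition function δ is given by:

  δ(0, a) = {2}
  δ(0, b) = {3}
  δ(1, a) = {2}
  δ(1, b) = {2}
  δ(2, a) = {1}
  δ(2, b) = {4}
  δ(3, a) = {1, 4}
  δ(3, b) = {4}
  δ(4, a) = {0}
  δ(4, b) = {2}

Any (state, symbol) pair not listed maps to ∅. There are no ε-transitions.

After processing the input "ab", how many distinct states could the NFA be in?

1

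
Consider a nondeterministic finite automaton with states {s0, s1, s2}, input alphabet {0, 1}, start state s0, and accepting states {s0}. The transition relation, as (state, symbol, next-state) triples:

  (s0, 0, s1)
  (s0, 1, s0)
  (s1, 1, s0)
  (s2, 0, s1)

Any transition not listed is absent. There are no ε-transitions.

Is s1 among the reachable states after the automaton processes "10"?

Start in {s0}.
Read '1': {s0} → {s0}.
Read '0': {s0} → {s1}.
State s1 is in {s1}.

Yes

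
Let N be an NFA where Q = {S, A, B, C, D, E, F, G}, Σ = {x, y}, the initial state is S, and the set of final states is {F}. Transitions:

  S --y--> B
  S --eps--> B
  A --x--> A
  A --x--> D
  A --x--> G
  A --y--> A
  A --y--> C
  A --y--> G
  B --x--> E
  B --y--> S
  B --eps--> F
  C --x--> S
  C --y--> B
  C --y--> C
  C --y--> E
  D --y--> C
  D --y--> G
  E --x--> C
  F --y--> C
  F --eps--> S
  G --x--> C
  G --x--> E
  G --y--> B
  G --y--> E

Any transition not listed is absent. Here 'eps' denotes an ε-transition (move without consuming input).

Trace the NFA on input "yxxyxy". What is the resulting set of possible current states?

Start: ε-closure({S}) = {S, B, F}.
Read 'y': {S, B, F} → {S, B, C, F}.
Read 'x': {S, B, C, F} → {S, B, E, F}.
Read 'x': {S, B, E, F} → {C, E}.
Read 'y': {C, E} → {S, B, C, E, F}.
Read 'x': {S, B, C, E, F} → {S, B, C, E, F}.
Read 'y': {S, B, C, E, F} → {S, B, C, E, F}.

{S, B, C, E, F}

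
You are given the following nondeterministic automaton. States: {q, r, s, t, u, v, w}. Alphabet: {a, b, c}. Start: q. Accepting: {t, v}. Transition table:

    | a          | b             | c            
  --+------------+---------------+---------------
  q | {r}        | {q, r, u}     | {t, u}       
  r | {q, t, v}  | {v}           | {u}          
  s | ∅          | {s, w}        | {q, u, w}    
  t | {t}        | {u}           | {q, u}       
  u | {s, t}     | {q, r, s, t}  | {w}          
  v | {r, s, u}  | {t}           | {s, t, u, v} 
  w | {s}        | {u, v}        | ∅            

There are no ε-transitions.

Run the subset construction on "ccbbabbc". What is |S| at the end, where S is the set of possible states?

6

Start in {q}.
Read 'c': {q} → {t, u}.
Read 'c': {t, u} → {q, u, w}.
Read 'b': {q, u, w} → {q, r, s, t, u, v}.
Read 'b': {q, r, s, t, u, v} → {q, r, s, t, u, v, w}.
Read 'a': {q, r, s, t, u, v, w} → {q, r, s, t, u, v}.
Read 'b': {q, r, s, t, u, v} → {q, r, s, t, u, v, w}.
Read 'b': {q, r, s, t, u, v, w} → {q, r, s, t, u, v, w}.
Read 'c': {q, r, s, t, u, v, w} → {q, s, t, u, v, w}.
That set has 6 states.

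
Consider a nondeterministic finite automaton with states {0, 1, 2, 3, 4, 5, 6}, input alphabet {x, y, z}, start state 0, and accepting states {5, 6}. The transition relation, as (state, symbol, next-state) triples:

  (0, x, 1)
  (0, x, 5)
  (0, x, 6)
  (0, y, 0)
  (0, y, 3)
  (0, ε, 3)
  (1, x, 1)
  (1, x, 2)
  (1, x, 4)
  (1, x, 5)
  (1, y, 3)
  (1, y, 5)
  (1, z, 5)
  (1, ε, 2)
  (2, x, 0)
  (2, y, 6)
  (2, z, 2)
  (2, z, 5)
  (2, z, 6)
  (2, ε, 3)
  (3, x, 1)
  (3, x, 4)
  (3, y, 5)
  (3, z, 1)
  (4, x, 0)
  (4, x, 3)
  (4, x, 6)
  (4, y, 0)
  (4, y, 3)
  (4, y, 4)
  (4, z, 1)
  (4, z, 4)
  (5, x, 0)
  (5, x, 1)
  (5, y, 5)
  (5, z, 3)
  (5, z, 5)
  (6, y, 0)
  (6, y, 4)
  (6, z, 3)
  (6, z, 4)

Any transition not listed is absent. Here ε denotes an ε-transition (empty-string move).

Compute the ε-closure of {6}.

{6}

Begin with {6}.
No ε-moves leave this set, so the closure equals the set itself.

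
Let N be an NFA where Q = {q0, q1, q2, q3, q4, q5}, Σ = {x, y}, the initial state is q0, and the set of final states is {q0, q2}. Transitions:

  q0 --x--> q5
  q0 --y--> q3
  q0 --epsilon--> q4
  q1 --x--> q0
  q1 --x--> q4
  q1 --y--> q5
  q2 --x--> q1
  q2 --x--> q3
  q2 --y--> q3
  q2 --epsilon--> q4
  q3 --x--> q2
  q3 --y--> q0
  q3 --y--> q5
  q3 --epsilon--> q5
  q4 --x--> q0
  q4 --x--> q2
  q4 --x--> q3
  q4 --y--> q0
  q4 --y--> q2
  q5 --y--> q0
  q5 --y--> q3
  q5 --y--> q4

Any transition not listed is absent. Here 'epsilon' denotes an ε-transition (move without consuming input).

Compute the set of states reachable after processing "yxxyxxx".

{q0, q1, q2, q3, q4, q5}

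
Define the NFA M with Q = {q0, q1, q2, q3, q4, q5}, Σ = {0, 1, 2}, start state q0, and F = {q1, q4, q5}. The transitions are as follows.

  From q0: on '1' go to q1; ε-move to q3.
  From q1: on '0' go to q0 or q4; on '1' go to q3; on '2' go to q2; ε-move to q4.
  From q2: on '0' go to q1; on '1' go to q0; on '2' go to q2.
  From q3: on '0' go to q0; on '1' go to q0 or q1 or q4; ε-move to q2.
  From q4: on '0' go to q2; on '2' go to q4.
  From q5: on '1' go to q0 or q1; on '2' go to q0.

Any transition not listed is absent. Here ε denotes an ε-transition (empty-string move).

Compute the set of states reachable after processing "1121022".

{q2, q4}

Start: ε-closure({q0}) = {q0, q2, q3}.
Read '1': {q0, q2, q3} → {q0, q1, q2, q3, q4}.
Read '1': {q0, q1, q2, q3, q4} → {q0, q1, q2, q3, q4}.
Read '2': {q0, q1, q2, q3, q4} → {q2, q4}.
Read '1': {q2, q4} → {q0, q2, q3}.
Read '0': {q0, q2, q3} → {q0, q1, q2, q3, q4}.
Read '2': {q0, q1, q2, q3, q4} → {q2, q4}.
Read '2': {q2, q4} → {q2, q4}.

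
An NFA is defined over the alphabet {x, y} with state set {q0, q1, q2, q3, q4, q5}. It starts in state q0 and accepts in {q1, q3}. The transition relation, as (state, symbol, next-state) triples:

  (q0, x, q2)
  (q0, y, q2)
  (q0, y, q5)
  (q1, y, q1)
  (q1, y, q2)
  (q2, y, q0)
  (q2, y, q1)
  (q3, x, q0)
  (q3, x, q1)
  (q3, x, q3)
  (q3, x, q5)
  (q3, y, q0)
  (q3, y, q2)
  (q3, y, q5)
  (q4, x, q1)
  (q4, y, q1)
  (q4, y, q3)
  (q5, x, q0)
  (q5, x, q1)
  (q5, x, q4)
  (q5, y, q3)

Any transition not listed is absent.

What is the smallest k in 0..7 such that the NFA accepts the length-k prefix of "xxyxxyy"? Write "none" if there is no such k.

Start in {q0}.
Read 'x': q0→{q2}; now {q2}.
Read 'x': q2→∅; now ∅.
The set is empty and remains empty for the remaining 5 symbols.
No reachable set along the way intersects F.

none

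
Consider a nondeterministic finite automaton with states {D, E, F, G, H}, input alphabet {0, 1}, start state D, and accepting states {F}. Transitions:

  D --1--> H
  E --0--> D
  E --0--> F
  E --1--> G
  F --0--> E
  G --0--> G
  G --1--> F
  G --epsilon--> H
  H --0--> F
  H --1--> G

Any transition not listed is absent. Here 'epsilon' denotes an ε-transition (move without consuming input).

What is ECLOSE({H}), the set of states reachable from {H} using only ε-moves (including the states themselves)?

{H}

Begin with {H}.
No ε-moves leave this set, so the closure equals the set itself.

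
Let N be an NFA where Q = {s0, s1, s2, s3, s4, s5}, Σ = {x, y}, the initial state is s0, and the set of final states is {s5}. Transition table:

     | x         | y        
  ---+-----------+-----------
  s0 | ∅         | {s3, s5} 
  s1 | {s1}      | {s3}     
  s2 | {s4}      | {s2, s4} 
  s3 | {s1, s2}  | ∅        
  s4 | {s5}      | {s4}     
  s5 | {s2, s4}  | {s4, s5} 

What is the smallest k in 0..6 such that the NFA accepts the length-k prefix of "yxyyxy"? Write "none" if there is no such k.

1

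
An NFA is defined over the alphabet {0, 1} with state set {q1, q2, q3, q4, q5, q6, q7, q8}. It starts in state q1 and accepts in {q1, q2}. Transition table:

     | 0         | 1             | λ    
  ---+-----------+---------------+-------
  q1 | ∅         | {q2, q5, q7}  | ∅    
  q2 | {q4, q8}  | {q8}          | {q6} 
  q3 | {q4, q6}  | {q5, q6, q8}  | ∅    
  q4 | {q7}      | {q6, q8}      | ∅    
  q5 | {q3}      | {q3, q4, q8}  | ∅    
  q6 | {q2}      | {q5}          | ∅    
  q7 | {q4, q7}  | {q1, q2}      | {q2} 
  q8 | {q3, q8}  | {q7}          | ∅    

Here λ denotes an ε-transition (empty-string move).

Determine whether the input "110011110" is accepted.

Yes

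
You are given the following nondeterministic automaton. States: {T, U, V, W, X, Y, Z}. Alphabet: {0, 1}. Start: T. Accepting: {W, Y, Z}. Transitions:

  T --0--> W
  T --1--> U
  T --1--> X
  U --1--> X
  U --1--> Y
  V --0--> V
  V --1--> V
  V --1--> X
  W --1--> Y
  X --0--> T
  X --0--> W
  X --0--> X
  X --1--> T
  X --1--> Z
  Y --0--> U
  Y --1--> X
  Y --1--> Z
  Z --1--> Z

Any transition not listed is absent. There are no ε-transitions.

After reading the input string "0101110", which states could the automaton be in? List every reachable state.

{T, W, X}

Start in {T}.
Read '0': {T} → {W}.
Read '1': {W} → {Y}.
Read '0': {Y} → {U}.
Read '1': {U} → {X, Y}.
Read '1': {X, Y} → {T, X, Z}.
Read '1': {T, X, Z} → {T, U, X, Z}.
Read '0': {T, U, X, Z} → {T, W, X}.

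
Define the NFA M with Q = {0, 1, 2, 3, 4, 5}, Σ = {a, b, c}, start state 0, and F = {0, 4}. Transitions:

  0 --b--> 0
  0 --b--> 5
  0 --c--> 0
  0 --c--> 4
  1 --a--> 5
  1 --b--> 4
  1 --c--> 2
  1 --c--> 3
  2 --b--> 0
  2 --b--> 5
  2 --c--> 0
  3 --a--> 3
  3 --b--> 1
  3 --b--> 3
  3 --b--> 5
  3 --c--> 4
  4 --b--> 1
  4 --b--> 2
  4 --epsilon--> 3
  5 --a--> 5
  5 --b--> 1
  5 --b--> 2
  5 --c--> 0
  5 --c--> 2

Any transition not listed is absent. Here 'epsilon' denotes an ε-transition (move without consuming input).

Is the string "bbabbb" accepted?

Start in {0}.
Read 'b': 0→{0, 5}; now {0, 5}.
Read 'b': 0→{0, 5}, 5→{1, 2}; now {0, 1, 2, 5}.
Read 'a': 0→∅, 1→{5}, 2→∅, 5→{5}; now {5}.
Read 'b': 5→{1, 2}; now {1, 2}.
Read 'b': 1→{4}, 2→{0, 5}; union {0, 4, 5}; ε-closure = {0, 3, 4, 5}.
Read 'b': 0→{0, 5}, 3→{1, 3, 5}, 4→{1, 2}, 5→{1, 2}; now {0, 1, 2, 3, 5}.
The final set {0, 1, 2, 3, 5} contains the accepting state 0.

Yes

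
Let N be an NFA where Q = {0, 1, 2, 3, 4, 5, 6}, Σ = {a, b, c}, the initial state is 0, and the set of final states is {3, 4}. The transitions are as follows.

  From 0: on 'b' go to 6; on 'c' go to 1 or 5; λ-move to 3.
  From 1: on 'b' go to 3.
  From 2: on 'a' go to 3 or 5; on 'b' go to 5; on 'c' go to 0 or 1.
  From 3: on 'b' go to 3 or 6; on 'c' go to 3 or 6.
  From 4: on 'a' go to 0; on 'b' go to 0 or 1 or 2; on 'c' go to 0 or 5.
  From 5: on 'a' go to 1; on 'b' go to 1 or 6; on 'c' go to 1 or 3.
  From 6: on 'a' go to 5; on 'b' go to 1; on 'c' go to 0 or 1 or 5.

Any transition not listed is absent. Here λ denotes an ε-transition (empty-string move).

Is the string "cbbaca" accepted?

Start: ε-closure({0}) = {0, 3}.
Read 'c': 0→{1, 5}, 3→{3, 6}; now {1, 3, 5, 6}.
Read 'b': 1→{3}, 3→{3, 6}, 5→{1, 6}, 6→{1}; now {1, 3, 6}.
Read 'b': 1→{3}, 3→{3, 6}, 6→{1}; now {1, 3, 6}.
Read 'a': 1→∅, 3→∅, 6→{5}; now {5}.
Read 'c': 5→{1, 3}; now {1, 3}.
Read 'a': 1→∅, 3→∅; now ∅.
The final set ∅ contains no accepting state.

No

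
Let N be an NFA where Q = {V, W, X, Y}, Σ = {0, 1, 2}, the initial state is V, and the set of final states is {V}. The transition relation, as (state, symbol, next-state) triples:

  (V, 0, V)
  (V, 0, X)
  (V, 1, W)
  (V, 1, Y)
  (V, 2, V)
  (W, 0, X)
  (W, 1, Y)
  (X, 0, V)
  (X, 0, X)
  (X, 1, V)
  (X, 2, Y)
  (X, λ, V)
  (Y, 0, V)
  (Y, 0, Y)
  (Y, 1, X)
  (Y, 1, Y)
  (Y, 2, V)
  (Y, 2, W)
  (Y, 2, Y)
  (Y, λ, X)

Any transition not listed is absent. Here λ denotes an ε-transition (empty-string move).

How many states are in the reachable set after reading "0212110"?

Start in {V}.
Read '0': {V} → {V, X}.
Read '2': {V, X} → {V, X, Y}.
Read '1': {V, X, Y} → {V, W, X, Y}.
Read '2': {V, W, X, Y} → {V, W, X, Y}.
Read '1': {V, W, X, Y} → {V, W, X, Y}.
Read '1': {V, W, X, Y} → {V, W, X, Y}.
Read '0': {V, W, X, Y} → {V, X, Y}.
That set has 3 states.

3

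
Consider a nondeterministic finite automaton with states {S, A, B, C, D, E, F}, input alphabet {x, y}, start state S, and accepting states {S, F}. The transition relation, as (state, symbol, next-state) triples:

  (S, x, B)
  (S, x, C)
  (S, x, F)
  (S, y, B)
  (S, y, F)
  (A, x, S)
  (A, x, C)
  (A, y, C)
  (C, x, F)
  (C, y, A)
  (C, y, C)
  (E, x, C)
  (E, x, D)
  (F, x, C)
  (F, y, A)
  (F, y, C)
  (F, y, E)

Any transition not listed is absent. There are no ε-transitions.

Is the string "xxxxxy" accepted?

Start in {S}.
Read 'x': {S} → {B, C, F}.
Read 'x': {B, C, F} → {C, F}.
Read 'x': {C, F} → {C, F}.
Read 'x': {C, F} → {C, F}.
Read 'x': {C, F} → {C, F}.
Read 'y': {C, F} → {A, C, E}.
The final set {A, C, E} contains no accepting state.

No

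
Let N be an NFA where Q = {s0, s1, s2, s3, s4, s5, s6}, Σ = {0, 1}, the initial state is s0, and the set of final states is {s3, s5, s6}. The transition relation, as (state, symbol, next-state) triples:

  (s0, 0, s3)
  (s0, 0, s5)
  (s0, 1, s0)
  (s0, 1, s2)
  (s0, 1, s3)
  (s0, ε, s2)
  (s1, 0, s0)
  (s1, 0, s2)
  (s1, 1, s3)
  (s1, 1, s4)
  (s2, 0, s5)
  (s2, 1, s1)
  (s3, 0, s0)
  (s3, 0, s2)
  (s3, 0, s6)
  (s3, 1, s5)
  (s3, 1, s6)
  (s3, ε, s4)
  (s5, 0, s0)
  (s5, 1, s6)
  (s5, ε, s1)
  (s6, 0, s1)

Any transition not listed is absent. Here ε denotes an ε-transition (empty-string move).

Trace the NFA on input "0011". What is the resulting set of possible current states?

Start: ε-closure({s0}) = {s0, s2}.
Read '0': s0→{s3, s5}, s2→{s5}; union {s3, s5}; ε-closure = {s1, s3, s4, s5}.
Read '0': s1→{s0, s2}, s3→{s0, s2, s6}, s4→∅, s5→{s0}; now {s0, s2, s6}.
Read '1': s0→{s0, s2, s3}, s2→{s1}, s6→∅; union {s0, s1, s2, s3}; ε-closure = {s0, s1, s2, s3, s4}.
Read '1': s0→{s0, s2, s3}, s1→{s3, s4}, s2→{s1}, s3→{s5, s6}, s4→∅; now {s0, s1, s2, s3, s4, s5, s6}.

{s0, s1, s2, s3, s4, s5, s6}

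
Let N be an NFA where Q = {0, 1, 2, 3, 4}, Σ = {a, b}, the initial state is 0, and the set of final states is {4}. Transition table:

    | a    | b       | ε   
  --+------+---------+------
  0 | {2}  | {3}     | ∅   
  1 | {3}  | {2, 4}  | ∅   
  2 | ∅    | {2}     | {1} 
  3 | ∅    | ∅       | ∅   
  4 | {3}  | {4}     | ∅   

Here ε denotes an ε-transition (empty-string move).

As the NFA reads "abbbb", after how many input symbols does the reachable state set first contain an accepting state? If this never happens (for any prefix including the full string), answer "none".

Start in {0}.
Read 'a': 0→{2}; union {2}; ε-closure = {1, 2}.
Read 'b': 1→{2, 4}, 2→{2}; union {2, 4}; ε-closure = {1, 2, 4}.
None of the earlier sets intersect F, but {1, 2, 4} does.

2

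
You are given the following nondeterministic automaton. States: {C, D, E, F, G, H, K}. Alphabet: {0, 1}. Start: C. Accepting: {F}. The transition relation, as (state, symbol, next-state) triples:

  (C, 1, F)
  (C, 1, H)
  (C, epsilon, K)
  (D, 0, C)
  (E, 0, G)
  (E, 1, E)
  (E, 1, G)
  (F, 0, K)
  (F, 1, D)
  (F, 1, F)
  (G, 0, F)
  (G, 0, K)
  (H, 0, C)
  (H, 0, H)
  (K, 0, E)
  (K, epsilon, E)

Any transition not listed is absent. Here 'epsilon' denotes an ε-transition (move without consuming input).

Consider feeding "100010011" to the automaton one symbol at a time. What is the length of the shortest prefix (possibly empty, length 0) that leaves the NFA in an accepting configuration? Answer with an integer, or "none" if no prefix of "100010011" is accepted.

Start: ε-closure({C}) = {C, E, K}.
Read '1': C→{F, H}, E→{E, G}, K→∅; now {E, F, G, H}.
None of the earlier sets intersect F, but {E, F, G, H} does.

1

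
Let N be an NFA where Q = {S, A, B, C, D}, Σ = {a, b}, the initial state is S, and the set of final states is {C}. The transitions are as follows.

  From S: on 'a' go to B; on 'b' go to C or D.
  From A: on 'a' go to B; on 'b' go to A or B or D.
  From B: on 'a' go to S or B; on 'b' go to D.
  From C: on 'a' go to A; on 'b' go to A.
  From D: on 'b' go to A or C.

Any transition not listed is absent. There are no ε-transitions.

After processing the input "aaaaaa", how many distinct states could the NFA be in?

2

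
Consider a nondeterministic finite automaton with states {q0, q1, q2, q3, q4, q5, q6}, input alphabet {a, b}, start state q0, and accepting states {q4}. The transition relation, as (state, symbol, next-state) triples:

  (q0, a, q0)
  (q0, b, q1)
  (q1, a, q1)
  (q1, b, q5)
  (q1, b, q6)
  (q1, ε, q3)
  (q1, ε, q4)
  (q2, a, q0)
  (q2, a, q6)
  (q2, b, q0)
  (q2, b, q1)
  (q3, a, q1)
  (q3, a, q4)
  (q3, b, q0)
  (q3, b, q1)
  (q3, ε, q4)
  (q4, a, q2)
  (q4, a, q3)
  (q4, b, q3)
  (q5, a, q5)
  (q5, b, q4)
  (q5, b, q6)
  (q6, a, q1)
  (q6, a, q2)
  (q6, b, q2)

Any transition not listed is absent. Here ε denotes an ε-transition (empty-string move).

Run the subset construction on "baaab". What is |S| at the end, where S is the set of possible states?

Start in {q0}.
Read 'b': q0→{q1}; union {q1}; ε-closure = {q1, q3, q4}.
Read 'a': q1→{q1}, q3→{q1, q4}, q4→{q2, q3}; now {q1, q2, q3, q4}.
Read 'a': q1→{q1}, q2→{q0, q6}, q3→{q1, q4}, q4→{q2, q3}; now {q0, q1, q2, q3, q4, q6}.
Read 'a': q0→{q0}, q1→{q1}, q2→{q0, q6}, q3→{q1, q4}, q4→{q2, q3}, q6→{q1, q2}; now {q0, q1, q2, q3, q4, q6}.
Read 'b': q0→{q1}, q1→{q5, q6}, q2→{q0, q1}, q3→{q0, q1}, q4→{q3}, q6→{q2}; union {q0, q1, q2, q3, q5, q6}; ε-closure = {q0, q1, q2, q3, q4, q5, q6}.
That set has 7 states.

7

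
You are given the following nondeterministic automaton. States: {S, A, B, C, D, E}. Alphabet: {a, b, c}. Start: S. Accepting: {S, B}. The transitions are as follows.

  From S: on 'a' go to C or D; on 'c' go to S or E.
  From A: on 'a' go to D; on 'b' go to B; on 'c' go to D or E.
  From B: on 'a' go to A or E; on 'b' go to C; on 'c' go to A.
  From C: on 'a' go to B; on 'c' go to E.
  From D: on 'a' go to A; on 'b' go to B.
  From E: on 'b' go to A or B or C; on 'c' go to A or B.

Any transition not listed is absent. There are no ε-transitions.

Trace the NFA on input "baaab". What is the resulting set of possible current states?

∅

Start in {S}.
Read 'b': {S} → ∅.
The set is empty and remains empty for the remaining 4 symbols.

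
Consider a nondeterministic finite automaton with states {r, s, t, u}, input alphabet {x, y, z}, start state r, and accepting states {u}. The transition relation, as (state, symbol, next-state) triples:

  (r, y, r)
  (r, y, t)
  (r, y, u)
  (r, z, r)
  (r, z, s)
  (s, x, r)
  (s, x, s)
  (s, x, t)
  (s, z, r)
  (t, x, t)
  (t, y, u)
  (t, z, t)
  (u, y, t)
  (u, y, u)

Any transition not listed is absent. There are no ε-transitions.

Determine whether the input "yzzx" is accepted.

No

Start in {r}.
Read 'y': {r} → {r, t, u}.
Read 'z': {r, t, u} → {r, s, t}.
Read 'z': {r, s, t} → {r, s, t}.
Read 'x': {r, s, t} → {r, s, t}.
The final set {r, s, t} contains no accepting state.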